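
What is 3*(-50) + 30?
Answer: -120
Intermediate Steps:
3*(-50) + 30 = -150 + 30 = -120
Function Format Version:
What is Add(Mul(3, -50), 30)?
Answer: -120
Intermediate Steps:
Add(Mul(3, -50), 30) = Add(-150, 30) = -120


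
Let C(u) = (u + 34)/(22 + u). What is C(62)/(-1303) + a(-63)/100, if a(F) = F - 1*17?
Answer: -36524/45605 ≈ -0.80088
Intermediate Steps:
C(u) = (34 + u)/(22 + u)
a(F) = -17 + F (a(F) = F - 17 = -17 + F)
C(62)/(-1303) + a(-63)/100 = ((34 + 62)/(22 + 62))/(-1303) + (-17 - 63)/100 = (96/84)*(-1/1303) - 80*1/100 = ((1/84)*96)*(-1/1303) - ⅘ = (8/7)*(-1/1303) - ⅘ = -8/9121 - ⅘ = -36524/45605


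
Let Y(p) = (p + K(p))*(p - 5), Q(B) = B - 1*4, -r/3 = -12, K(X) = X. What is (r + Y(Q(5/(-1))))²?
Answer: 82944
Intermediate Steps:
r = 36 (r = -3*(-12) = 36)
Q(B) = -4 + B (Q(B) = B - 4 = -4 + B)
Y(p) = 2*p*(-5 + p) (Y(p) = (p + p)*(p - 5) = (2*p)*(-5 + p) = 2*p*(-5 + p))
(r + Y(Q(5/(-1))))² = (36 + 2*(-4 + 5/(-1))*(-5 + (-4 + 5/(-1))))² = (36 + 2*(-4 + 5*(-1))*(-5 + (-4 + 5*(-1))))² = (36 + 2*(-4 - 5)*(-5 + (-4 - 5)))² = (36 + 2*(-9)*(-5 - 9))² = (36 + 2*(-9)*(-14))² = (36 + 252)² = 288² = 82944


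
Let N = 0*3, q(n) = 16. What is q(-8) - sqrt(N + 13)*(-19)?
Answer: 16 + 19*sqrt(13) ≈ 84.505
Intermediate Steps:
N = 0
q(-8) - sqrt(N + 13)*(-19) = 16 - sqrt(0 + 13)*(-19) = 16 - sqrt(13)*(-19) = 16 - (-19)*sqrt(13) = 16 + 19*sqrt(13)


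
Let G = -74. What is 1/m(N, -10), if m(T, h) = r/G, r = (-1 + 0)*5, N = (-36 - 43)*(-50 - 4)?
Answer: 74/5 ≈ 14.800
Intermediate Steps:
N = 4266 (N = -79*(-54) = 4266)
r = -5 (r = -1*5 = -5)
m(T, h) = 5/74 (m(T, h) = -5/(-74) = -5*(-1/74) = 5/74)
1/m(N, -10) = 1/(5/74) = 74/5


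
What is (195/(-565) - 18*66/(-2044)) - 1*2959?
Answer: -170847905/57743 ≈ -2958.8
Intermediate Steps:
(195/(-565) - 18*66/(-2044)) - 1*2959 = (195*(-1/565) - 1188*(-1/2044)) - 2959 = (-39/113 + 297/511) - 2959 = 13632/57743 - 2959 = -170847905/57743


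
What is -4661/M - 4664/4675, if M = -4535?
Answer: 11617/385475 ≈ 0.030137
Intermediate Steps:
-4661/M - 4664/4675 = -4661/(-4535) - 4664/4675 = -4661*(-1/4535) - 4664*1/4675 = 4661/4535 - 424/425 = 11617/385475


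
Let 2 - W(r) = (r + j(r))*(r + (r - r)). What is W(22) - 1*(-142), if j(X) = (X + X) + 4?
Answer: -1396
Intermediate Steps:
j(X) = 4 + 2*X (j(X) = 2*X + 4 = 4 + 2*X)
W(r) = 2 - r*(4 + 3*r) (W(r) = 2 - (r + (4 + 2*r))*(r + (r - r)) = 2 - (4 + 3*r)*(r + 0) = 2 - (4 + 3*r)*r = 2 - r*(4 + 3*r))
W(22) - 1*(-142) = (2 - 4*22 - 3*22²) - 1*(-142) = (2 - 88 - 3*484) + 142 = (2 - 88 - 1452) + 142 = -1538 + 142 = -1396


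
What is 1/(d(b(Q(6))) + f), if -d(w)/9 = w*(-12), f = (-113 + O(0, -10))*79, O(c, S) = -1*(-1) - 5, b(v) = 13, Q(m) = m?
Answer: -1/7839 ≈ -0.00012757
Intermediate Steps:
O(c, S) = -4 (O(c, S) = 1 - 5 = -4)
f = -9243 (f = (-113 - 4)*79 = -117*79 = -9243)
d(w) = 108*w (d(w) = -9*w*(-12) = -(-108)*w = 108*w)
1/(d(b(Q(6))) + f) = 1/(108*13 - 9243) = 1/(1404 - 9243) = 1/(-7839) = -1/7839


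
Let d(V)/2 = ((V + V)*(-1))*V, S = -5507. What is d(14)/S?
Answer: 784/5507 ≈ 0.14236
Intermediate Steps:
d(V) = -4*V² (d(V) = 2*(((V + V)*(-1))*V) = 2*(((2*V)*(-1))*V) = 2*((-2*V)*V) = 2*(-2*V²) = -4*V²)
d(14)/S = -4*14²/(-5507) = -4*196*(-1/5507) = -784*(-1/5507) = 784/5507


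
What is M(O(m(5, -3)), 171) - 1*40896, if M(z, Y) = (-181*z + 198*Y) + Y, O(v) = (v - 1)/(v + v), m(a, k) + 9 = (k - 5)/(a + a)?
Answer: -341370/49 ≈ -6966.7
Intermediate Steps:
m(a, k) = -9 + (-5 + k)/(2*a) (m(a, k) = -9 + (k - 5)/(a + a) = -9 + (-5 + k)/((2*a)) = -9 + (-5 + k)*(1/(2*a)) = -9 + (-5 + k)/(2*a))
O(v) = (-1 + v)/(2*v) (O(v) = (-1 + v)/((2*v)) = (-1 + v)*(1/(2*v)) = (-1 + v)/(2*v))
M(z, Y) = -181*z + 199*Y
M(O(m(5, -3)), 171) - 1*40896 = (-181*(-1 + (½)*(-5 - 3 - 18*5)/5)/(2*((½)*(-5 - 3 - 18*5)/5)) + 199*171) - 1*40896 = (-181*(-1 + (½)*(⅕)*(-5 - 3 - 90))/(2*((½)*(⅕)*(-5 - 3 - 90))) + 34029) - 40896 = (-181*(-1 + (½)*(⅕)*(-98))/(2*((½)*(⅕)*(-98))) + 34029) - 40896 = (-181*(-1 - 49/5)/(2*(-49/5)) + 34029) - 40896 = (-181*(-5)*(-54)/(2*49*5) + 34029) - 40896 = (-181*27/49 + 34029) - 40896 = (-4887/49 + 34029) - 40896 = 1662534/49 - 40896 = -341370/49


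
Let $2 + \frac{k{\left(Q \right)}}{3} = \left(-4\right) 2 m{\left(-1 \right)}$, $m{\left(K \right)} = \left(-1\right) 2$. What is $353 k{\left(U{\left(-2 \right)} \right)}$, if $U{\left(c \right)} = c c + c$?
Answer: $14826$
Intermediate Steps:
$m{\left(K \right)} = -2$
$U{\left(c \right)} = c + c^{2}$ ($U{\left(c \right)} = c^{2} + c = c + c^{2}$)
$k{\left(Q \right)} = 42$ ($k{\left(Q \right)} = -6 + 3 \left(-4\right) 2 \left(-2\right) = -6 + 3 \left(\left(-8\right) \left(-2\right)\right) = -6 + 3 \cdot 16 = -6 + 48 = 42$)
$353 k{\left(U{\left(-2 \right)} \right)} = 353 \cdot 42 = 14826$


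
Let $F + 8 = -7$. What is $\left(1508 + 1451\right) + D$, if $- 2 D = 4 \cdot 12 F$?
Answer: $3319$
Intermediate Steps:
$F = -15$ ($F = -8 - 7 = -15$)
$D = 360$ ($D = - \frac{4 \cdot 12 \left(-15\right)}{2} = - \frac{48 \left(-15\right)}{2} = \left(- \frac{1}{2}\right) \left(-720\right) = 360$)
$\left(1508 + 1451\right) + D = \left(1508 + 1451\right) + 360 = 2959 + 360 = 3319$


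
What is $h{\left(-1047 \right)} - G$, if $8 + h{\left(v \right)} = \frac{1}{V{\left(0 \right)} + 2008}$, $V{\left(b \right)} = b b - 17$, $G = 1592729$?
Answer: $- \frac{3171139366}{1991} \approx -1.5927 \cdot 10^{6}$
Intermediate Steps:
$V{\left(b \right)} = -17 + b^{2}$ ($V{\left(b \right)} = b^{2} - 17 = -17 + b^{2}$)
$h{\left(v \right)} = - \frac{15927}{1991}$ ($h{\left(v \right)} = -8 + \frac{1}{\left(-17 + 0^{2}\right) + 2008} = -8 + \frac{1}{\left(-17 + 0\right) + 2008} = -8 + \frac{1}{-17 + 2008} = -8 + \frac{1}{1991} = - \frac{15927}{1991}$)
$h{\left(-1047 \right)} - G = - \frac{15927}{1991} - 1592729 = - \frac{3171139366}{1991}$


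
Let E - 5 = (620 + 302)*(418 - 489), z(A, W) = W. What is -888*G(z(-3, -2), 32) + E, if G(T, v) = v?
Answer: -93873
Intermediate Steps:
E = -65457 (E = 5 + (620 + 302)*(418 - 489) = 5 + 922*(-71) = 5 - 65462 = -65457)
-888*G(z(-3, -2), 32) + E = -888*32 - 65457 = -28416 - 65457 = -93873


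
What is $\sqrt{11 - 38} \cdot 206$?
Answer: $618 i \sqrt{3} \approx 1070.4 i$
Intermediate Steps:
$\sqrt{11 - 38} \cdot 206 = \sqrt{-27} \cdot 206 = 3 i \sqrt{3} \cdot 206 = 618 i \sqrt{3}$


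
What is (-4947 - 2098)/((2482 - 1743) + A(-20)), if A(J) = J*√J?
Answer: -5206255/554121 - 281800*I*√5/554121 ≈ -9.3955 - 1.1372*I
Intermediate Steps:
A(J) = J^(3/2)
(-4947 - 2098)/((2482 - 1743) + A(-20)) = (-4947 - 2098)/((2482 - 1743) + (-20)^(3/2)) = -7045/(739 - 40*I*√5)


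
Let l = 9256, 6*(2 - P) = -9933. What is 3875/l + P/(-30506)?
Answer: 51434465/141181768 ≈ 0.36431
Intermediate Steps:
P = 3315/2 (P = 2 - ⅙*(-9933) = 2 + 3311/2 = 3315/2 ≈ 1657.5)
3875/l + P/(-30506) = 3875/9256 + (3315/2)/(-30506) = 3875*(1/9256) + (3315/2)*(-1/30506) = 3875/9256 - 3315/61012 = 51434465/141181768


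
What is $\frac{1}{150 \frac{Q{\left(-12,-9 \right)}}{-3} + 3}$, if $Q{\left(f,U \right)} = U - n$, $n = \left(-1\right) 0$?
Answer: $\frac{1}{453} \approx 0.0022075$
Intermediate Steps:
$n = 0$
$Q{\left(f,U \right)} = U$ ($Q{\left(f,U \right)} = U - 0 = U + 0 = U$)
$\frac{1}{150 \frac{Q{\left(-12,-9 \right)}}{-3} + 3} = \frac{1}{150 \left(- \frac{9}{-3}\right) + 3} = \frac{1}{150 \left(\left(-9\right) \left(- \frac{1}{3}\right)\right) + 3} = \frac{1}{150 \cdot 3 + 3} = \frac{1}{450 + 3} = \frac{1}{453}$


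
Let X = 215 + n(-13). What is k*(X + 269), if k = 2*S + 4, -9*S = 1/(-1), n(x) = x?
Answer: 5966/3 ≈ 1988.7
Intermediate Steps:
S = 1/9 (S = -1/9/(-1) = -1/9*(-1) = 1/9 ≈ 0.11111)
k = 38/9 (k = 2*(1/9) + 4 = 2/9 + 4 = 38/9 ≈ 4.2222)
X = 202 (X = 215 - 13 = 202)
k*(X + 269) = 38*(202 + 269)/9 = (38/9)*471 = 5966/3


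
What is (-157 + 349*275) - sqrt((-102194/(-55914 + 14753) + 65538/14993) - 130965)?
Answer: 95818 - I*sqrt(412188683599443656905)/56102443 ≈ 95818.0 - 361.88*I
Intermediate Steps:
(-157 + 349*275) - sqrt((-102194/(-55914 + 14753) + 65538/14993) - 130965) = (-157 + 95975) - sqrt((-102194/(-41161) + 65538*(1/14993)) - 130965) = 95818 - sqrt((-102194*(-1/41161) + 5958/1363) - 130965) = 95818 - sqrt((102194/41161 + 5958/1363) - 130965) = 95818 - sqrt(384527660/56102443 - 130965) = 95818 - sqrt(-7347071919835/56102443) = 95818 - I*sqrt(412188683599443656905)/56102443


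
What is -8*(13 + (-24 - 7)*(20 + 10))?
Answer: 7336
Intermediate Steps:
-8*(13 + (-24 - 7)*(20 + 10)) = -8*(13 - 31*30) = -8*(13 - 930) = -8*(-917) = 7336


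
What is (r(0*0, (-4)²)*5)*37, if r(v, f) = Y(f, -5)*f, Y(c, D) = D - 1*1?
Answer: -17760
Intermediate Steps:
Y(c, D) = -1 + D (Y(c, D) = D - 1 = -1 + D)
r(v, f) = -6*f (r(v, f) = (-1 - 5)*f = -6*f)
(r(0*0, (-4)²)*5)*37 = (-6*(-4)²*5)*37 = (-6*16*5)*37 = -96*5*37 = -480*37 = -17760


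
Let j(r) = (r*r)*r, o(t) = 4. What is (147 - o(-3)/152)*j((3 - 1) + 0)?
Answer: 22340/19 ≈ 1175.8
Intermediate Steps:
j(r) = r³ (j(r) = r²*r = r³)
(147 - o(-3)/152)*j((3 - 1) + 0) = (147 - 1*4/152)*((3 - 1) + 0)³ = (147 - 4*1/152)*(2 + 0)³ = (147 - 1/38)*2³ = (5585/38)*8 = 22340/19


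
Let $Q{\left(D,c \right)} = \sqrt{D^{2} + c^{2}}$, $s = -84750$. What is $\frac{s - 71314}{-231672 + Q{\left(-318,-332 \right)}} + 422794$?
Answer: $\frac{5673027669103598}{13417926059} + \frac{78032 \sqrt{52837}}{13417926059} \approx 4.2279 \cdot 10^{5}$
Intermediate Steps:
$\frac{s - 71314}{-231672 + Q{\left(-318,-332 \right)}} + 422794 = \frac{-84750 - 71314}{-231672 + \sqrt{\left(-318\right)^{2} + \left(-332\right)^{2}}} + 422794 = - \frac{156064}{-231672 + \sqrt{101124 + 110224}} + 422794 = - \frac{156064}{-231672 + \sqrt{211348}} + 422794 = - \frac{156064}{-231672 + 2 \sqrt{52837}} + 422794 = 422794 - \frac{156064}{-231672 + 2 \sqrt{52837}}$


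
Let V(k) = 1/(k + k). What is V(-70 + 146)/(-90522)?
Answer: -1/13759344 ≈ -7.2678e-8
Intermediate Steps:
V(k) = 1/(2*k)
V(-70 + 146)/(-90522) = (1/(2*(-70 + 146)))/(-90522) = ((½)/76)*(-1/90522) = ((½)*(1/76))*(-1/90522) = (1/152)*(-1/90522) = -1/13759344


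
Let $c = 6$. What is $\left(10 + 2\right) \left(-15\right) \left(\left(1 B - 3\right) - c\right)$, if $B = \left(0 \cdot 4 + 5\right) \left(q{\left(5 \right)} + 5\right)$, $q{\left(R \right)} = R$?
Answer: $-7380$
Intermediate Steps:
$B = 50$ ($B = \left(0 \cdot 4 + 5\right) \left(5 + 5\right) = \left(0 + 5\right) 10 = 5 \cdot 10 = 50$)
$\left(10 + 2\right) \left(-15\right) \left(\left(1 B - 3\right) - c\right) = \left(10 + 2\right) \left(-15\right) \left(\left(1 \cdot 50 - 3\right) - 6\right) = 12 \left(-15\right) \left(\left(50 - 3\right) - 6\right) = - 180 \left(47 - 6\right) = \left(-180\right) 41 = -7380$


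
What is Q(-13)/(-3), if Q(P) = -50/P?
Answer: -50/39 ≈ -1.2821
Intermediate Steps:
Q(-13)/(-3) = -50/(-13)/(-3) = -50*(-1/13)*(-⅓) = (50/13)*(-⅓) = -50/39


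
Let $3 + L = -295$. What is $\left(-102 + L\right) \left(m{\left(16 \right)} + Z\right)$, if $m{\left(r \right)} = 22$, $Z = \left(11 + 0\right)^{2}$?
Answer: $-57200$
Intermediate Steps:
$L = -298$ ($L = -3 - 295 = -298$)
$Z = 121$ ($Z = 11^{2} = 121$)
$\left(-102 + L\right) \left(m{\left(16 \right)} + Z\right) = \left(-102 - 298\right) \left(22 + 121\right) = \left(-400\right) 143 = -57200$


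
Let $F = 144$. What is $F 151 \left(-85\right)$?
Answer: $-1848240$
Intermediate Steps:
$F 151 \left(-85\right) = 144 \cdot 151 \left(-85\right) = 21744 \left(-85\right) = -1848240$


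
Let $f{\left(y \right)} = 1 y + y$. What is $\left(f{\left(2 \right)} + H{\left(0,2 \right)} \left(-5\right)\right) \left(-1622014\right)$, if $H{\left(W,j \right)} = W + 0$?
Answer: $-6488056$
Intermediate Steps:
$f{\left(y \right)} = 2 y$ ($f{\left(y \right)} = y + y = 2 y$)
$H{\left(W,j \right)} = W$
$\left(f{\left(2 \right)} + H{\left(0,2 \right)} \left(-5\right)\right) \left(-1622014\right) = \left(2 \cdot 2 + 0 \left(-5\right)\right) \left(-1622014\right) = \left(4 + 0\right) \left(-1622014\right) = 4 \left(-1622014\right) = -6488056$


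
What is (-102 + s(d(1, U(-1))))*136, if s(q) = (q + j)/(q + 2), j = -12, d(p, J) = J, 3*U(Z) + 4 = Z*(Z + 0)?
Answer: -15640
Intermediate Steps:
U(Z) = -4/3 + Z²/3 (U(Z) = -4/3 + (Z*(Z + 0))/3 = -4/3 + (Z*Z)/3 = -4/3 + Z²/3)
s(q) = (-12 + q)/(2 + q) (s(q) = (q - 12)/(q + 2) = (-12 + q)/(2 + q))
(-102 + s(d(1, U(-1))))*136 = (-102 + (-12 + (-4/3 + (⅓)*(-1)²))/(2 + (-4/3 + (⅓)*(-1)²)))*136 = (-102 + (-12 + (-4/3 + (⅓)*1))/(2 + (-4/3 + (⅓)*1)))*136 = (-102 + (-12 + (-4/3 + ⅓))/(2 + (-4/3 + ⅓)))*136 = (-102 + (-12 - 1)/(2 - 1))*136 = (-102 - 13/1)*136 = (-102 + 1*(-13))*136 = (-102 - 13)*136 = -115*136 = -15640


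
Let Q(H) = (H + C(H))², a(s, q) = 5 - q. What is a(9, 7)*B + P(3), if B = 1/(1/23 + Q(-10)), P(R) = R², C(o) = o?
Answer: 82763/9201 ≈ 8.9950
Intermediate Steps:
Q(H) = 4*H² (Q(H) = (H + H)² = (2*H)² = 4*H²)
B = 23/9201 (B = 1/(1/23 + 4*(-10)²) = 1/(1/23 + 4*100) = 1/(1/23 + 400) = 1/(9201/23) = 23/9201 ≈ 0.0024997)
a(9, 7)*B + P(3) = (5 - 1*7)*(23/9201) + 3² = (5 - 7)*(23/9201) + 9 = -2*23/9201 + 9 = -46/9201 + 9 = 82763/9201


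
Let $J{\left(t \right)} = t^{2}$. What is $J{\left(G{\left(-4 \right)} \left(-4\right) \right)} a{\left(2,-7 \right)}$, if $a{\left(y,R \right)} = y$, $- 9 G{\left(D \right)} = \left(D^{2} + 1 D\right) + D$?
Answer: $\frac{2048}{81} \approx 25.284$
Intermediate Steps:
$G{\left(D \right)} = - \frac{2 D}{9} - \frac{D^{2}}{9}$ ($G{\left(D \right)} = - \frac{\left(D^{2} + 1 D\right) + D}{9} = - \frac{\left(D^{2} + D\right) + D}{9} = - \frac{\left(D + D^{2}\right) + D}{9} = - \frac{D^{2} + 2 D}{9} = - \frac{2 D}{9} - \frac{D^{2}}{9}$)
$J{\left(G{\left(-4 \right)} \left(-4\right) \right)} a{\left(2,-7 \right)} = \left(\left(- \frac{1}{9}\right) \left(-4\right) \left(2 - 4\right) \left(-4\right)\right)^{2} \cdot 2 = \left(\left(- \frac{1}{9}\right) \left(-4\right) \left(-2\right) \left(-4\right)\right)^{2} \cdot 2 = \left(\left(- \frac{8}{9}\right) \left(-4\right)\right)^{2} \cdot 2 = \left(\frac{32}{9}\right)^{2} \cdot 2 = \frac{1024}{81} \cdot 2 = \frac{2048}{81}$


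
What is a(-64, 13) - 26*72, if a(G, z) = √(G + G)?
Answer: -1872 + 8*I*√2 ≈ -1872.0 + 11.314*I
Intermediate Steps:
a(G, z) = √2*√G (a(G, z) = √(2*G) = √2*√G)
a(-64, 13) - 26*72 = √2*√(-64) - 26*72 = √2*(8*I) - 1*1872 = 8*I*√2 - 1872 = -1872 + 8*I*√2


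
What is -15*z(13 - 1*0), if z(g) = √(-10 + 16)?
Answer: -15*√6 ≈ -36.742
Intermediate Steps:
z(g) = √6
-15*z(13 - 1*0) = -15*√6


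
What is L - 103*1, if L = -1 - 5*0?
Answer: -104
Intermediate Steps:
L = -1 (L = -1 + 0 = -1)
L - 103*1 = -1 - 103*1 = -1 - 103 = -104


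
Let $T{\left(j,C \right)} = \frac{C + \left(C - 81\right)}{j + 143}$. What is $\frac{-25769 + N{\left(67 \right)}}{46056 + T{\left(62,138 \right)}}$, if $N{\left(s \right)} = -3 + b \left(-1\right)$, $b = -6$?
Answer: $- \frac{1056406}{1888335} \approx -0.55944$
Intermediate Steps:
$N{\left(s \right)} = 3$ ($N{\left(s \right)} = -3 - -6 = -3 + 6 = 3$)
$T{\left(j,C \right)} = \frac{-81 + 2 C}{143 + j}$ ($T{\left(j,C \right)} = \frac{C + \left(C - 81\right)}{143 + j} = \frac{C + \left(-81 + C\right)}{143 + j} = \frac{-81 + 2 C}{143 + j}$)
$\frac{-25769 + N{\left(67 \right)}}{46056 + T{\left(62,138 \right)}} = \frac{-25769 + 3}{46056 + \frac{-81 + 2 \cdot 138}{143 + 62}} = - \frac{25766}{46056 + \frac{-81 + 276}{205}} = - \frac{25766}{46056 + \frac{1}{205} \cdot 195} = - \frac{25766}{46056 + \frac{39}{41}} = - \frac{25766}{\frac{1888335}{41}} = \left(-25766\right) \frac{41}{1888335} = - \frac{1056406}{1888335}$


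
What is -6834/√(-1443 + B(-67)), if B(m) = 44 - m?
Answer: 1139*I*√37/37 ≈ 187.25*I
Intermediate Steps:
-6834/√(-1443 + B(-67)) = -6834/√(-1443 + (44 - 1*(-67))) = -6834/√(-1443 + (44 + 67)) = -6834/√(-1443 + 111) = -6834*(-I*√37/222) = -(-1139)*I*√37/37 = 1139*I*√37/37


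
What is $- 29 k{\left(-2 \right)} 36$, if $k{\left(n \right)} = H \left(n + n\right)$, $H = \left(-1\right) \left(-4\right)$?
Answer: $16704$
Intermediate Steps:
$H = 4$
$k{\left(n \right)} = 8 n$ ($k{\left(n \right)} = 4 \left(n + n\right) = 4 \cdot 2 n = 8 n$)
$- 29 k{\left(-2 \right)} 36 = - 29 \cdot 8 \left(-2\right) 36 = \left(-29\right) \left(-16\right) 36 = 464 \cdot 36 = 16704$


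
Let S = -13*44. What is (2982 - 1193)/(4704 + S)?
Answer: 1789/4132 ≈ 0.43296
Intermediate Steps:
S = -572
(2982 - 1193)/(4704 + S) = (2982 - 1193)/(4704 - 572) = 1789/4132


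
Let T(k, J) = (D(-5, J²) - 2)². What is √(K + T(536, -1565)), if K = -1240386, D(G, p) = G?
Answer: 7*I*√25313 ≈ 1113.7*I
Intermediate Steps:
T(k, J) = 49 (T(k, J) = (-5 - 2)² = (-7)² = 49)
√(K + T(536, -1565)) = √(-1240386 + 49) = √(-1240337) = 7*I*√25313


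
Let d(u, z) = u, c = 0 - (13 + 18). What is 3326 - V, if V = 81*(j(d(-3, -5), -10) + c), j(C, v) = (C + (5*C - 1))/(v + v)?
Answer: 115201/20 ≈ 5760.0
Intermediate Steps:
c = -31 (c = 0 - 1*31 = 0 - 31 = -31)
j(C, v) = (-1 + 6*C)/(2*v) (j(C, v) = (C + (-1 + 5*C))/((2*v)) = (-1 + 6*C)*(1/(2*v)) = (-1 + 6*C)/(2*v))
V = -48681/20 (V = 81*((½)*(-1 + 6*(-3))/(-10) - 31) = 81*((½)*(-⅒)*(-1 - 18) - 31) = 81*((½)*(-⅒)*(-19) - 31) = 81*(19/20 - 31) = 81*(-601/20) = -48681/20 ≈ -2434.1)
3326 - V = 3326 - 1*(-48681/20) = 3326 + 48681/20 = 115201/20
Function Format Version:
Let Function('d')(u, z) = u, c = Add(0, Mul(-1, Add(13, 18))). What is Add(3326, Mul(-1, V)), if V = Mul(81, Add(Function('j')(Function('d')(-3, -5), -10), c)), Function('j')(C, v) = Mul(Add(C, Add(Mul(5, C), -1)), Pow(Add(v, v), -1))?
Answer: Rational(115201, 20) ≈ 5760.0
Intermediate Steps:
c = -31 (c = Add(0, Mul(-1, 31)) = Add(0, -31) = -31)
Function('j')(C, v) = Mul(Rational(1, 2), Pow(v, -1), Add(-1, Mul(6, C))) (Function('j')(C, v) = Mul(Add(C, Add(-1, Mul(5, C))), Pow(Mul(2, v), -1)) = Mul(Add(-1, Mul(6, C)), Mul(Rational(1, 2), Pow(v, -1))) = Mul(Rational(1, 2), Pow(v, -1), Add(-1, Mul(6, C))))
V = Rational(-48681, 20) (V = Mul(81, Add(Mul(Rational(1, 2), Pow(-10, -1), Add(-1, Mul(6, -3))), -31)) = Mul(81, Add(Mul(Rational(1, 2), Rational(-1, 10), Add(-1, -18)), -31)) = Mul(81, Add(Mul(Rational(1, 2), Rational(-1, 10), -19), -31)) = Mul(81, Add(Rational(19, 20), -31)) = Mul(81, Rational(-601, 20)) = Rational(-48681, 20) ≈ -2434.1)
Add(3326, Mul(-1, V)) = Add(3326, Mul(-1, Rational(-48681, 20))) = Add(3326, Rational(48681, 20)) = Rational(115201, 20)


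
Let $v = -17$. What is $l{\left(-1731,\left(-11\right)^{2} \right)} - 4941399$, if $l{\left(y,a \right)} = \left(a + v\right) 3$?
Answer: $-4941087$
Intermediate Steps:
$l{\left(y,a \right)} = -51 + 3 a$ ($l{\left(y,a \right)} = \left(a - 17\right) 3 = \left(-17 + a\right) 3 = -51 + 3 a$)
$l{\left(-1731,\left(-11\right)^{2} \right)} - 4941399 = \left(-51 + 3 \left(-11\right)^{2}\right) - 4941399 = \left(-51 + 3 \cdot 121\right) - 4941399 = \left(-51 + 363\right) - 4941399 = 312 - 4941399 = -4941087$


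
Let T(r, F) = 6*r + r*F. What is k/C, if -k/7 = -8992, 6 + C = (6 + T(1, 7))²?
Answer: 62944/355 ≈ 177.31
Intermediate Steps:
T(r, F) = 6*r + F*r
C = 355 (C = -6 + (6 + 1*(6 + 7))² = -6 + (6 + 1*13)² = -6 + (6 + 13)² = -6 + 19² = -6 + 361 = 355)
k = 62944 (k = -7*(-8992) = 62944)
k/C = 62944/355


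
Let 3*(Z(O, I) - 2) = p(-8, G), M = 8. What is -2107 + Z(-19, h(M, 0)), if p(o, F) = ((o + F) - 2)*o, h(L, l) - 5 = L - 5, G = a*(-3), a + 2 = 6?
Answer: -6139/3 ≈ -2046.3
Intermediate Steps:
a = 4 (a = -2 + 6 = 4)
G = -12 (G = 4*(-3) = -12)
h(L, l) = L (h(L, l) = 5 + (L - 5) = 5 + (-5 + L) = L)
p(o, F) = o*(-2 + F + o) (p(o, F) = ((F + o) - 2)*o = (-2 + F + o)*o = o*(-2 + F + o))
Z(O, I) = 182/3 (Z(O, I) = 2 + (-8*(-2 - 12 - 8))/3 = 2 + (-8*(-22))/3 = 2 + (1/3)*176 = 2 + 176/3 = 182/3)
-2107 + Z(-19, h(M, 0)) = -2107 + 182/3 = -6139/3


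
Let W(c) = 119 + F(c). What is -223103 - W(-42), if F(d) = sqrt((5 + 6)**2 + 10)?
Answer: -223222 - sqrt(131) ≈ -2.2323e+5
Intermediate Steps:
F(d) = sqrt(131) (F(d) = sqrt(11**2 + 10) = sqrt(121 + 10) = sqrt(131))
W(c) = 119 + sqrt(131)
-223103 - W(-42) = -223103 - (119 + sqrt(131)) = -223103 + (-119 - sqrt(131)) = -223222 - sqrt(131)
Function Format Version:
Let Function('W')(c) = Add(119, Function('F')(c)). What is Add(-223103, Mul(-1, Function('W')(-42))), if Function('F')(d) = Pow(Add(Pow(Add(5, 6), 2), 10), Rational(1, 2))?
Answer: Add(-223222, Mul(-1, Pow(131, Rational(1, 2)))) ≈ -2.2323e+5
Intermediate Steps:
Function('F')(d) = Pow(131, Rational(1, 2)) (Function('F')(d) = Pow(Add(Pow(11, 2), 10), Rational(1, 2)) = Pow(Add(121, 10), Rational(1, 2)) = Pow(131, Rational(1, 2)))
Function('W')(c) = Add(119, Pow(131, Rational(1, 2)))
Add(-223103, Mul(-1, Function('W')(-42))) = Add(-223103, Mul(-1, Add(119, Pow(131, Rational(1, 2))))) = Add(-223103, Add(-119, Mul(-1, Pow(131, Rational(1, 2))))) = Add(-223222, Mul(-1, Pow(131, Rational(1, 2))))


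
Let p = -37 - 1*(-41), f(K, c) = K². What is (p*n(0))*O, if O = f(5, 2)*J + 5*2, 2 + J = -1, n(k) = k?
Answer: 0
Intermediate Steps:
J = -3 (J = -2 - 1 = -3)
p = 4 (p = -37 + 41 = 4)
O = -65 (O = 5²*(-3) + 5*2 = 25*(-3) + 10 = -75 + 10 = -65)
(p*n(0))*O = (4*0)*(-65) = 0*(-65) = 0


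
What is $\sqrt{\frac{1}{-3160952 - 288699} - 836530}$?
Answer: $\frac{3 i \sqrt{1106087108777848909}}{3449651} \approx 914.62 i$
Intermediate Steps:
$\sqrt{\frac{1}{-3160952 - 288699} - 836530} = \sqrt{\frac{1}{-3449651} - 836530} = \sqrt{- \frac{1}{3449651} - 836530} = \sqrt{- \frac{2885736551031}{3449651}} = \frac{3 i \sqrt{1106087108777848909}}{3449651}$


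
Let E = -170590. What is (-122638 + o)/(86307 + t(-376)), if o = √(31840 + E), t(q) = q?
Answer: -122638/85931 + 25*I*√222/85931 ≈ -1.4272 + 0.0043348*I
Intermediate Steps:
o = 25*I*√222 (o = √(31840 - 170590) = √(-138750) = 25*I*√222 ≈ 372.49*I)
(-122638 + o)/(86307 + t(-376)) = (-122638 + 25*I*√222)/(86307 - 376) = (-122638 + 25*I*√222)/85931 = (-122638 + 25*I*√222)*(1/85931) = -122638/85931 + 25*I*√222/85931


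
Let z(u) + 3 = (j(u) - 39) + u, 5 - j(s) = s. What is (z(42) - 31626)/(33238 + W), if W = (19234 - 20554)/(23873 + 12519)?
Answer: -144034987/151199497 ≈ -0.95262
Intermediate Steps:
j(s) = 5 - s
W = -165/4549 (W = -1320/36392 = -1320*1/36392 = -165/4549 ≈ -0.036272)
z(u) = -37 (z(u) = -3 + (((5 - u) - 39) + u) = -3 + ((-34 - u) + u) = -3 - 34 = -37)
(z(42) - 31626)/(33238 + W) = (-37 - 31626)/(33238 - 165/4549) = -31663/151199497/4549 = -31663*4549/151199497 = -144034987/151199497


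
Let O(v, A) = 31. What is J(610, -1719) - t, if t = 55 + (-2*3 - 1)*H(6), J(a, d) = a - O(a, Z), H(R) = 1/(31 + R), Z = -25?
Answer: 19395/37 ≈ 524.19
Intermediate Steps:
J(a, d) = -31 + a (J(a, d) = a - 1*31 = a - 31 = -31 + a)
t = 2028/37 (t = 55 + (-2*3 - 1)/(31 + 6) = 55 + (-6 - 1)/37 = 55 - 7*1/37 = 55 - 7/37 = 2028/37 ≈ 54.811)
J(610, -1719) - t = (-31 + 610) - 1*2028/37 = 579 - 2028/37 = 19395/37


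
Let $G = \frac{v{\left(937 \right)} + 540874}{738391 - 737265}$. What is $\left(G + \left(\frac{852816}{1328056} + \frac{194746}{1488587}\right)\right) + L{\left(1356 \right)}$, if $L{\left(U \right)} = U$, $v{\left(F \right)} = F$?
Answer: $\frac{4691885436985411}{2552774869126} \approx 1838.0$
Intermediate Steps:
$G = \frac{541811}{1126}$ ($G = \frac{937 + 540874}{738391 - 737265} = \frac{541811}{738391 - 737265} = \frac{541811}{1126} \approx 481.18$)
$\left(G + \left(\frac{852816}{1328056} + \frac{194746}{1488587}\right)\right) + L{\left(1356 \right)} = \left(\frac{541811}{1126} + \left(\frac{852816}{1328056} + \frac{194746}{1488587}\right)\right) + 1356 = \left(\frac{541811}{1126} + \left(852816 \cdot \frac{1}{1328056} + 194746 \cdot \frac{1}{1488587}\right)\right) + 1356 = \left(\frac{541811}{1126} + \left(\frac{978}{1523} + \frac{194746}{1488587}\right)\right) + 1356 = \left(\frac{541811}{1126} + \frac{1752436244}{2267118001}\right) + 1356 = \frac{1230322714450555}{2552774869126} + 1356 = \frac{4691885436985411}{2552774869126}$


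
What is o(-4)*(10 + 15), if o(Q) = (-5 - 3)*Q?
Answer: 800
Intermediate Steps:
o(Q) = -8*Q
o(-4)*(10 + 15) = (-8*(-4))*(10 + 15) = 32*25 = 800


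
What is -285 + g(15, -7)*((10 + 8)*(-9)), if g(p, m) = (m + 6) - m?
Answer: -1257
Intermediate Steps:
g(p, m) = 6 (g(p, m) = (6 + m) - m = 6)
-285 + g(15, -7)*((10 + 8)*(-9)) = -285 + 6*((10 + 8)*(-9)) = -285 + 6*(18*(-9)) = -285 + 6*(-162) = -285 - 972 = -1257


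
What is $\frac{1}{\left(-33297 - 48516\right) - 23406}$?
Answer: $- \frac{1}{105219} \approx -9.504 \cdot 10^{-6}$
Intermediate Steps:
$\frac{1}{\left(-33297 - 48516\right) - 23406} = \frac{1}{-81813 - 23406} = \frac{1}{-105219} = - \frac{1}{105219}$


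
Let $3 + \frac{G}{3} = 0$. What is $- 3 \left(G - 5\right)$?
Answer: $42$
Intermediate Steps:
$G = -9$ ($G = -9 + 3 \cdot 0 = -9 + 0 = -9$)
$- 3 \left(G - 5\right) = - 3 \left(-9 - 5\right) = \left(-3\right) \left(-14\right) = 42$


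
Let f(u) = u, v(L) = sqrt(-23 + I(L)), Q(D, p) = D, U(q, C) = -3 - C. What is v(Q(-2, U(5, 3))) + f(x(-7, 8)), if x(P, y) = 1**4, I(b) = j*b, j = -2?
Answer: 1 + I*sqrt(19) ≈ 1.0 + 4.3589*I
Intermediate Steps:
I(b) = -2*b
x(P, y) = 1
v(L) = sqrt(-23 - 2*L)
v(Q(-2, U(5, 3))) + f(x(-7, 8)) = sqrt(-23 - 2*(-2)) + 1 = sqrt(-23 + 4) + 1 = sqrt(-19) + 1 = I*sqrt(19) + 1 = 1 + I*sqrt(19)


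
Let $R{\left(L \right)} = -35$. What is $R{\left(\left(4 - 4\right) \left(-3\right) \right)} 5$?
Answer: $-175$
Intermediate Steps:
$R{\left(\left(4 - 4\right) \left(-3\right) \right)} 5 = \left(-35\right) 5 = -175$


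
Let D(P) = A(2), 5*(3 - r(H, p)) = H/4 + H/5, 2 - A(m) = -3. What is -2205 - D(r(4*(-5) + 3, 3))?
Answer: -2210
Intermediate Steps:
A(m) = 5 (A(m) = 2 - 1*(-3) = 2 + 3 = 5)
r(H, p) = 3 - 9*H/100 (r(H, p) = 3 - (H/4 + H/5)/5 = 3 - 9*H/100)
D(P) = 5
-2205 - D(r(4*(-5) + 3, 3)) = -2205 - 1*5 = -2205 - 5 = -2210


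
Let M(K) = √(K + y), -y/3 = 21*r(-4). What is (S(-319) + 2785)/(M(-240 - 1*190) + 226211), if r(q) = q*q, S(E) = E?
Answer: 557836326/51171417959 - 2466*I*√1438/51171417959 ≈ 0.010901 - 1.8274e-6*I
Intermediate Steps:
r(q) = q²
y = -1008 (y = -63*(-4)² = -63*16 = -3*336 = -1008)
M(K) = √(-1008 + K) (M(K) = √(K - 1008) = √(-1008 + K))
(S(-319) + 2785)/(M(-240 - 1*190) + 226211) = (-319 + 2785)/(√(-1008 + (-240 - 1*190)) + 226211) = 2466/(√(-1008 + (-240 - 190)) + 226211) = 2466/(√(-1008 - 430) + 226211) = 2466/(√(-1438) + 226211) = 2466/(I*√1438 + 226211) = 2466/(226211 + I*√1438)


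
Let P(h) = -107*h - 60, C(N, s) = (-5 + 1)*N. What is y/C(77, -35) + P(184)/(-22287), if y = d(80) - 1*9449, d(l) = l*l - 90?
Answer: 76041277/6864396 ≈ 11.078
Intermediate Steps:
C(N, s) = -4*N
d(l) = -90 + l² (d(l) = l² - 90 = -90 + l²)
y = -3139 (y = (-90 + 80²) - 1*9449 = (-90 + 6400) - 9449 = 6310 - 9449 = -3139)
P(h) = -60 - 107*h
y/C(77, -35) + P(184)/(-22287) = -3139/((-4*77)) + (-60 - 107*184)/(-22287) = -3139/(-308) + (-60 - 19688)*(-1/22287) = -3139*(-1/308) - 19748*(-1/22287) = 3139/308 + 19748/22287 = 76041277/6864396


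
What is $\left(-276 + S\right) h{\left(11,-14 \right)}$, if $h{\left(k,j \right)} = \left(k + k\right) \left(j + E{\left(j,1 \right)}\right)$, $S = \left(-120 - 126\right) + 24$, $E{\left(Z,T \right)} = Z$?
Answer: $306768$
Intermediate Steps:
$S = -222$ ($S = -246 + 24 = -222$)
$h{\left(k,j \right)} = 4 j k$ ($h{\left(k,j \right)} = \left(k + k\right) \left(j + j\right) = 2 k 2 j = 4 j k$)
$\left(-276 + S\right) h{\left(11,-14 \right)} = \left(-276 - 222\right) 4 \left(-14\right) 11 = \left(-498\right) \left(-616\right) = 306768$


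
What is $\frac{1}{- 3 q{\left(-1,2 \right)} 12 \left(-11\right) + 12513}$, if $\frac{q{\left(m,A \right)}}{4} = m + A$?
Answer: $\frac{1}{14097} \approx 7.0937 \cdot 10^{-5}$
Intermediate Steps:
$q{\left(m,A \right)} = 4 A + 4 m$ ($q{\left(m,A \right)} = 4 \left(m + A\right) = 4 \left(A + m\right) = 4 A + 4 m$)
$\frac{1}{- 3 q{\left(-1,2 \right)} 12 \left(-11\right) + 12513} = \frac{1}{- 3 \left(4 \cdot 2 + 4 \left(-1\right)\right) 12 \left(-11\right) + 12513} = \frac{1}{- 3 \left(8 - 4\right) 12 \left(-11\right) + 12513} = \frac{1}{- 3 \cdot 4 \cdot 12 \left(-11\right) + 12513} = \frac{1}{- 3 \cdot 48 \left(-11\right) + 12513} = \frac{1}{\left(-3\right) \left(-528\right) + 12513} = \frac{1}{1584 + 12513} = \frac{1}{14097}$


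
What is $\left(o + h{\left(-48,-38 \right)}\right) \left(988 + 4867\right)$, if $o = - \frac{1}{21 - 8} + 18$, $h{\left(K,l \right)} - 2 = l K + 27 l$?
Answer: $\frac{62256215}{13} \approx 4.7889 \cdot 10^{6}$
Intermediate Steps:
$h{\left(K,l \right)} = 2 + 27 l + K l$ ($h{\left(K,l \right)} = 2 + \left(l K + 27 l\right) = 2 + \left(K l + 27 l\right) = 2 + \left(27 l + K l\right) = 2 + 27 l + K l$)
$o = \frac{233}{13}$ ($o = - \frac{1}{13} + 18 = \frac{233}{13} \approx 17.923$)
$\left(o + h{\left(-48,-38 \right)}\right) \left(988 + 4867\right) = \left(\frac{233}{13} + \left(2 + 27 \left(-38\right) - -1824\right)\right) \left(988 + 4867\right) = \left(\frac{233}{13} + \left(2 - 1026 + 1824\right)\right) 5855 = \left(\frac{233}{13} + 800\right) 5855 = \frac{10633}{13} \cdot 5855 = \frac{62256215}{13}$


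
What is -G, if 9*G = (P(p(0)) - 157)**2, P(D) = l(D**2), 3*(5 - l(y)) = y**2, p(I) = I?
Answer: -23104/9 ≈ -2567.1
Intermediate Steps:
l(y) = 5 - y**2/3
P(D) = 5 - D**4/3
G = 23104/9 (G = ((5 - 1/3*0**4) - 157)**2/9 = ((5 - 1/3*0) - 157)**2/9 = ((5 + 0) - 157)**2/9 = (5 - 157)**2/9 = (1/9)*(-152)**2 = (1/9)*23104 = 23104/9 ≈ 2567.1)
-G = -1*23104/9 = -23104/9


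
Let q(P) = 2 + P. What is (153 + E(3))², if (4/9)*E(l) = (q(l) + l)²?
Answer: 88209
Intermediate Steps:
E(l) = 9*(2 + 2*l)²/4 (E(l) = 9*((2 + l) + l)²/4 = 9*(2 + 2*l)²/4)
(153 + E(3))² = (153 + 9*(1 + 3)²)² = (153 + 9*4²)² = (153 + 9*16)² = (153 + 144)² = 297² = 88209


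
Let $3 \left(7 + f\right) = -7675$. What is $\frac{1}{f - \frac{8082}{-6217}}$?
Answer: $- \frac{18651}{47821786} \approx -0.00039001$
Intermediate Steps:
$f = - \frac{7696}{3}$ ($f = -7 + \frac{1}{3} \left(-7675\right) = -7 - \frac{7675}{3} = - \frac{7696}{3} \approx -2565.3$)
$\frac{1}{f - \frac{8082}{-6217}} = \frac{1}{- \frac{7696}{3} - \frac{8082}{-6217}} = \frac{1}{- \frac{7696}{3} - - \frac{8082}{6217}} = \frac{1}{- \frac{7696}{3} + \frac{8082}{6217}} = \frac{1}{- \frac{47821786}{18651}} = - \frac{18651}{47821786}$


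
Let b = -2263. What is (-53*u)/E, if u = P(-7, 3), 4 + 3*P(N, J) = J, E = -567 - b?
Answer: 1/96 ≈ 0.010417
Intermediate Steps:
E = 1696 (E = -567 - 1*(-2263) = -567 + 2263 = 1696)
P(N, J) = -4/3 + J/3
u = -1/3 (u = -4/3 + (1/3)*3 = -4/3 + 1 = -1/3 ≈ -0.33333)
(-53*u)/E = -53*(-1/3)/1696 = (53/3)*(1/1696) = 1/96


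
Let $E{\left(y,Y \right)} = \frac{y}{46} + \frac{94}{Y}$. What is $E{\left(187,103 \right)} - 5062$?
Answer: $- \frac{23960171}{4738} \approx -5057.0$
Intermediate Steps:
$E{\left(y,Y \right)} = \frac{94}{Y} + \frac{y}{46}$ ($E{\left(y,Y \right)} = y \frac{1}{46} + \frac{94}{Y} = \frac{y}{46} + \frac{94}{Y} = \frac{94}{Y} + \frac{y}{46}$)
$E{\left(187,103 \right)} - 5062 = \left(\frac{94}{103} + \frac{1}{46} \cdot 187\right) - 5062 = \left(94 \cdot \frac{1}{103} + \frac{187}{46}\right) - 5062 = \left(\frac{94}{103} + \frac{187}{46}\right) - 5062 = \frac{23585}{4738} - 5062 = - \frac{23960171}{4738}$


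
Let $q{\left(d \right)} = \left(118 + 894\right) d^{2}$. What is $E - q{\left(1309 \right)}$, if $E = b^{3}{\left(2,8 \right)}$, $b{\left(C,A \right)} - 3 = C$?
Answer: $-1734042647$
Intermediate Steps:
$b{\left(C,A \right)} = 3 + C$
$q{\left(d \right)} = 1012 d^{2}$
$E = 125$ ($E = \left(3 + 2\right)^{3} = 5^{3} = 125$)
$E - q{\left(1309 \right)} = 125 - 1012 \cdot 1309^{2} = 125 - 1012 \cdot 1713481 = 125 - 1734042772 = -1734042647$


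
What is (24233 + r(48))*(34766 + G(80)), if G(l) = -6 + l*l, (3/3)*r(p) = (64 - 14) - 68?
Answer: 996689400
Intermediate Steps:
r(p) = -18 (r(p) = (64 - 14) - 68 = 50 - 68 = -18)
G(l) = -6 + l²
(24233 + r(48))*(34766 + G(80)) = (24233 - 18)*(34766 + (-6 + 80²)) = 24215*(34766 + (-6 + 6400)) = 24215*(34766 + 6394) = 24215*41160 = 996689400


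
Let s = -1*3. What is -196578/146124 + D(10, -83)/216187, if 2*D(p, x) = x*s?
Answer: -1179983768/877503033 ≈ -1.3447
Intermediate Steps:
s = -3
D(p, x) = -3*x/2 (D(p, x) = (x*(-3))/2 = (-3*x)/2 = -3*x/2)
-196578/146124 + D(10, -83)/216187 = -196578/146124 - 3/2*(-83)/216187 = -196578*1/146124 + (249/2)*(1/216187) = -10921/8118 + 249/432374 = -1179983768/877503033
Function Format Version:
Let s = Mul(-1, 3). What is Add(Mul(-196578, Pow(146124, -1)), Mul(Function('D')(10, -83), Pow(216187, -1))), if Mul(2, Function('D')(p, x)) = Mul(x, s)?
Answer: Rational(-1179983768, 877503033) ≈ -1.3447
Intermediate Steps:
s = -3
Function('D')(p, x) = Mul(Rational(-3, 2), x) (Function('D')(p, x) = Mul(Rational(1, 2), Mul(x, -3)) = Mul(Rational(1, 2), Mul(-3, x)) = Mul(Rational(-3, 2), x))
Add(Mul(-196578, Pow(146124, -1)), Mul(Function('D')(10, -83), Pow(216187, -1))) = Add(Mul(-196578, Pow(146124, -1)), Mul(Mul(Rational(-3, 2), -83), Pow(216187, -1))) = Add(Mul(-196578, Rational(1, 146124)), Mul(Rational(249, 2), Rational(1, 216187))) = Add(Rational(-10921, 8118), Rational(249, 432374)) = Rational(-1179983768, 877503033)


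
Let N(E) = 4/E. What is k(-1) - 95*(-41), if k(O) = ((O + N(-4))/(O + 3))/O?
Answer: 3896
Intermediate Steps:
k(O) = (-1 + O)/(O*(3 + O)) (k(O) = ((O + 4/(-4))/(O + 3))/O = ((O + 4*(-¼))/(3 + O))/O = ((O - 1)/(3 + O))/O = ((-1 + O)/(3 + O))/O = (-1 + O)/(O*(3 + O)))
k(-1) - 95*(-41) = (-1 - 1)/((-1)*(3 - 1)) - 95*(-41) = -1*(-2)/2 + 3895 = -1*½*(-2) + 3895 = 1 + 3895 = 3896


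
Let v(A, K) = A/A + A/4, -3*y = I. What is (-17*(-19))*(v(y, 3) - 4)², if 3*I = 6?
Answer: 116603/36 ≈ 3239.0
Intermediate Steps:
I = 2 (I = (⅓)*6 = 2)
y = -⅔ (y = -⅓*2 = -⅔ ≈ -0.66667)
v(A, K) = 1 + A/4 (v(A, K) = 1 + A*(¼) = 1 + A/4)
(-17*(-19))*(v(y, 3) - 4)² = (-17*(-19))*((1 + (¼)*(-⅔)) - 4)² = 323*((1 - ⅙) - 4)² = 323*(⅚ - 4)² = 323*(-19/6)² = 323*(361/36) = 116603/36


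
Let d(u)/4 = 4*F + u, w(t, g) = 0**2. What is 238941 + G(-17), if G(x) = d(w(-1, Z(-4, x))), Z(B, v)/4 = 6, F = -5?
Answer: 238861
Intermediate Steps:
Z(B, v) = 24 (Z(B, v) = 4*6 = 24)
w(t, g) = 0
d(u) = -80 + 4*u (d(u) = 4*(4*(-5) + u) = 4*(-20 + u) = -80 + 4*u)
G(x) = -80 (G(x) = -80 + 4*0 = -80 + 0 = -80)
238941 + G(-17) = 238941 - 80 = 238861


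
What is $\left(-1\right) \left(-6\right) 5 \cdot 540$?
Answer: $16200$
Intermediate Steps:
$\left(-1\right) \left(-6\right) 5 \cdot 540 = 6 \cdot 5 \cdot 540 = 30 \cdot 540 = 16200$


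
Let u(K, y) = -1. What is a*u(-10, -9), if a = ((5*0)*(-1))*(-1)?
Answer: 0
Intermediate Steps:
a = 0 (a = (0*(-1))*(-1) = 0*(-1) = 0)
a*u(-10, -9) = 0*(-1) = 0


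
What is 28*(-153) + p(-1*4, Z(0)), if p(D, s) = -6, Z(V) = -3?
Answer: -4290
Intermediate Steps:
28*(-153) + p(-1*4, Z(0)) = 28*(-153) - 6 = -4284 - 6 = -4290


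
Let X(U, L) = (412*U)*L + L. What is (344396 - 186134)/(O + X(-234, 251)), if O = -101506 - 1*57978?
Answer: -158262/24357641 ≈ -0.0064974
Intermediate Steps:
O = -159484 (O = -101506 - 57978 = -159484)
X(U, L) = L + 412*L*U (X(U, L) = 412*L*U + L = L + 412*L*U)
(344396 - 186134)/(O + X(-234, 251)) = (344396 - 186134)/(-159484 + 251*(1 + 412*(-234))) = 158262/(-159484 + 251*(1 - 96408)) = 158262/(-159484 + 251*(-96407)) = 158262/(-159484 - 24198157) = 158262/(-24357641) = 158262*(-1/24357641) = -158262/24357641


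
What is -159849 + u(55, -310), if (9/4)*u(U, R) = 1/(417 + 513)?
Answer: -668968063/4185 ≈ -1.5985e+5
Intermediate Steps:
u(U, R) = 2/4185 (u(U, R) = 4/(9*(417 + 513)) = (4/9)/930 = (4/9)*(1/930) = 2/4185)
-159849 + u(55, -310) = -159849 + 2/4185 = -668968063/4185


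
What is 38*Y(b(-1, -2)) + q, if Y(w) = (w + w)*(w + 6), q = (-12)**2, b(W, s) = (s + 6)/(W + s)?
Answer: -2960/9 ≈ -328.89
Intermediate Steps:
b(W, s) = (6 + s)/(W + s)
q = 144
Y(w) = 2*w*(6 + w) (Y(w) = (2*w)*(6 + w) = 2*w*(6 + w))
38*Y(b(-1, -2)) + q = 38*(2*((6 - 2)/(-1 - 2))*(6 + (6 - 2)/(-1 - 2))) + 144 = 38*(2*(4/(-3))*(6 + 4/(-3))) + 144 = 38*(2*(-1/3*4)*(6 - 1/3*4)) + 144 = 38*(2*(-4/3)*(6 - 4/3)) + 144 = 38*(2*(-4/3)*(14/3)) + 144 = 38*(-112/9) + 144 = -4256/9 + 144 = -2960/9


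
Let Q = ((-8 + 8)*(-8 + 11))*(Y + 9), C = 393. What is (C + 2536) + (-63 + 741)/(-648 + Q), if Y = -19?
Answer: 316219/108 ≈ 2928.0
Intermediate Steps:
Q = 0 (Q = ((-8 + 8)*(-8 + 11))*(-19 + 9) = (0*3)*(-10) = 0*(-10) = 0)
(C + 2536) + (-63 + 741)/(-648 + Q) = (393 + 2536) + (-63 + 741)/(-648 + 0) = 2929 + 678/(-648) = 2929 + 678*(-1/648) = 2929 - 113/108 = 316219/108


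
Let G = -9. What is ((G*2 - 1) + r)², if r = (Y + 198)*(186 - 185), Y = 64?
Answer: 59049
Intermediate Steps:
r = 262 (r = (64 + 198)*(186 - 185) = 262*1 = 262)
((G*2 - 1) + r)² = ((-9*2 - 1) + 262)² = ((-18 - 1) + 262)² = (-19 + 262)² = 243² = 59049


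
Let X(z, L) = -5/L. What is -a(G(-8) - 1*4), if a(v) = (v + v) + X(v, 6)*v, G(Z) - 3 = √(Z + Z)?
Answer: 7/6 - 14*I/3 ≈ 1.1667 - 4.6667*I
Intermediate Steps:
G(Z) = 3 + √2*√Z (G(Z) = 3 + √(Z + Z) = 3 + √(2*Z) = 3 + √2*√Z)
a(v) = 7*v/6 (a(v) = (v + v) + (-5/6)*v = 2*v + (-5*⅙)*v = 2*v - 5*v/6 = 7*v/6)
-a(G(-8) - 1*4) = -7*((3 + √2*√(-8)) - 1*4)/6 = -7*((3 + √2*(2*I*√2)) - 4)/6 = -7*((3 + 4*I) - 4)/6 = -7*(-1 + 4*I)/6 = -(-7/6 + 14*I/3) = 7/6 - 14*I/3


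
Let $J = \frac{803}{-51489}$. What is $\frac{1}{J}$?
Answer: $- \frac{51489}{803} \approx -64.121$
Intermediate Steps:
$J = - \frac{803}{51489}$ ($J = 803 \left(- \frac{1}{51489}\right) = - \frac{803}{51489} \approx -0.015596$)
$\frac{1}{J} = \frac{1}{- \frac{803}{51489}} = - \frac{51489}{803}$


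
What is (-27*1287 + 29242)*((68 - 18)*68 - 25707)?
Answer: 122844649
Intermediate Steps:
(-27*1287 + 29242)*((68 - 18)*68 - 25707) = (-34749 + 29242)*(50*68 - 25707) = -5507*(3400 - 25707) = -5507*(-22307) = 122844649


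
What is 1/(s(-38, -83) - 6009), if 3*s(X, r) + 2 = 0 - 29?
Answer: -3/18058 ≈ -0.00016613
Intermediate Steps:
s(X, r) = -31/3 (s(X, r) = -⅔ + (0 - 29)/3 = -⅔ + (⅓)*(-29) = -⅔ - 29/3 = -31/3)
1/(s(-38, -83) - 6009) = 1/(-31/3 - 6009) = 1/(-18058/3) = -3/18058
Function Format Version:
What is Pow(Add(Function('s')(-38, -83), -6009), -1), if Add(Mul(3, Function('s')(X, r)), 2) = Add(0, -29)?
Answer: Rational(-3, 18058) ≈ -0.00016613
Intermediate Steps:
Function('s')(X, r) = Rational(-31, 3) (Function('s')(X, r) = Add(Rational(-2, 3), Mul(Rational(1, 3), Add(0, -29))) = Add(Rational(-2, 3), Mul(Rational(1, 3), -29)) = Add(Rational(-2, 3), Rational(-29, 3)) = Rational(-31, 3))
Pow(Add(Function('s')(-38, -83), -6009), -1) = Pow(Add(Rational(-31, 3), -6009), -1) = Pow(Rational(-18058, 3), -1) = Rational(-3, 18058)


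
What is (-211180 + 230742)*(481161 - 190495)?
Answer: 5686008292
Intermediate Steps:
(-211180 + 230742)*(481161 - 190495) = 19562*290666 = 5686008292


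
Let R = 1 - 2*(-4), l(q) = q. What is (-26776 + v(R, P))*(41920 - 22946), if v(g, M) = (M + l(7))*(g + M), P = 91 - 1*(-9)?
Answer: -286754062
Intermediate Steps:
R = 9 (R = 1 + 8 = 9)
P = 100 (P = 91 + 9 = 100)
v(g, M) = (7 + M)*(M + g) (v(g, M) = (M + 7)*(g + M) = (7 + M)*(M + g))
(-26776 + v(R, P))*(41920 - 22946) = (-26776 + (100**2 + 7*100 + 7*9 + 100*9))*(41920 - 22946) = (-26776 + (10000 + 700 + 63 + 900))*18974 = (-26776 + 11663)*18974 = -15113*18974 = -286754062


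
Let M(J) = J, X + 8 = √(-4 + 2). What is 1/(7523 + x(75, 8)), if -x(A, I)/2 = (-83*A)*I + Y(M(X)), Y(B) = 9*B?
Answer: 107267/11506209937 + 18*I*√2/11506209937 ≈ 9.3225e-6 + 2.2124e-9*I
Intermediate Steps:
X = -8 + I*√2 (X = -8 + √(-4 + 2) = -8 + √(-2) = -8 + I*√2 ≈ -8.0 + 1.4142*I)
x(A, I) = 144 - 18*I*√2 + 166*A*I (x(A, I) = -2*((-83*A)*I + 9*(-8 + I*√2)) = -2*(-83*A*I + (-72 + 9*I*√2)) = -2*(-72 - 83*A*I + 9*I*√2) = 144 - 18*I*√2 + 166*A*I)
1/(7523 + x(75, 8)) = 1/(7523 + (144 - 18*I*√2 + 166*75*8)) = 1/(7523 + (144 - 18*I*√2 + 99600)) = 1/(7523 + (99744 - 18*I*√2)) = 1/(107267 - 18*I*√2)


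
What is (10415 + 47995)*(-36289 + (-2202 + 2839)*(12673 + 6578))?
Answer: 714155589180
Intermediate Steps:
(10415 + 47995)*(-36289 + (-2202 + 2839)*(12673 + 6578)) = 58410*(-36289 + 637*19251) = 58410*(-36289 + 12262887) = 58410*12226598 = 714155589180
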